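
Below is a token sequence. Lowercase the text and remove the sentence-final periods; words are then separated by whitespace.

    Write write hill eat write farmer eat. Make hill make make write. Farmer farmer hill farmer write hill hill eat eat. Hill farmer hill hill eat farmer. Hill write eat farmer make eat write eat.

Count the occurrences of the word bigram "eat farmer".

Scanning the 34 overlapping bigram windows for "eat farmer":
  position 26–27: eat farmer
  position 30–31: eat farmer

2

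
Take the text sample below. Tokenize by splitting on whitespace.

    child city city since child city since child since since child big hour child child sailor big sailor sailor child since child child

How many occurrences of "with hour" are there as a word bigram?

Scanning the 22 overlapping bigram windows for "with hour":
  (none found)

0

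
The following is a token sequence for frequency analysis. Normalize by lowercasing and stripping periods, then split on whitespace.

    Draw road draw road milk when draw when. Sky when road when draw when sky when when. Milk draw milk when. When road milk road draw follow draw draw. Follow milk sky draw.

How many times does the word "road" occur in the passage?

5

Scanning the 33 tokens for "road":
  position 2: road
  position 4: road
  position 11: road
  position 23: road
  position 25: road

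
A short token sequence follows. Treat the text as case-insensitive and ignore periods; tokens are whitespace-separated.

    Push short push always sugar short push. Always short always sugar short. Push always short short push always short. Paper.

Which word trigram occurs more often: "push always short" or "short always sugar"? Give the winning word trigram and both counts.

"push always short": 3 occurrences
"short always sugar": 1 occurrence

"push always short" (3 vs 1)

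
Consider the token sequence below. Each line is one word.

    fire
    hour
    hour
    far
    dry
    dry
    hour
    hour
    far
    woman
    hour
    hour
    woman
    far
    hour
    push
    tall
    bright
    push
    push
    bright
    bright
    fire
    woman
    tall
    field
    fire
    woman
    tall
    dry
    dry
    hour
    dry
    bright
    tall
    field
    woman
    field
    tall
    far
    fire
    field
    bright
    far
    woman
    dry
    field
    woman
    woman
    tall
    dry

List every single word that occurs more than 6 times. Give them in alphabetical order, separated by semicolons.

dry; hour; woman

Unigram counts meeting the condition (more than 6 times):
  dry: 7
  hour: 8
  woman: 8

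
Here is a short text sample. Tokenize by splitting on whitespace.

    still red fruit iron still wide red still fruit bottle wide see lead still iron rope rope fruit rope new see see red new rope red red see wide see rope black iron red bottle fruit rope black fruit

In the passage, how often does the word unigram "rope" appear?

6

Scanning the 39 tokens for "rope":
  position 16: rope
  position 17: rope
  position 19: rope
  position 25: rope
  position 31: rope
  position 37: rope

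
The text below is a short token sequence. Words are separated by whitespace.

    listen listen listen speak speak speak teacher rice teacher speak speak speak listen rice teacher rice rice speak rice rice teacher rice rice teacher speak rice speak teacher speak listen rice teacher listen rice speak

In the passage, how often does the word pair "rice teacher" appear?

Scanning the 34 overlapping bigram windows for "rice teacher":
  position 8–9: rice teacher
  position 14–15: rice teacher
  position 20–21: rice teacher
  position 23–24: rice teacher
  position 31–32: rice teacher

5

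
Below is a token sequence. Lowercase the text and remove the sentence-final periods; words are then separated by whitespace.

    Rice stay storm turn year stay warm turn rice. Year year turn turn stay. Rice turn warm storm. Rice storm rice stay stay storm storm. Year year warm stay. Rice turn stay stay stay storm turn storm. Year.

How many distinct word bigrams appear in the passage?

38 tokens → 37 bigram windows in total.
Repeated bigrams (each contributes count−1 duplicates):
  stay stay: 3
  stay storm: 3
  rice stay: 2
  rice turn: 2
  stay rice: 2
  storm rice: 2
  storm turn: 2
  storm year: 2
  … (2 more repeated)
12 duplicate windows → 37 − 12 = 25 distinct.

25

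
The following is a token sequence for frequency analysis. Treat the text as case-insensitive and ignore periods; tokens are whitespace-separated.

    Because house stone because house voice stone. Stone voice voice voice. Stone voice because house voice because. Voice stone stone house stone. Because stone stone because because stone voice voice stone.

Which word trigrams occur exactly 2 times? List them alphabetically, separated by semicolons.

Trigram counts meeting the condition (exactly 2 times):
  because house voice: 2
  house stone because: 2
  stone voice voice: 2
  voice stone stone: 2
  voice voice stone: 2

because house voice; house stone because; stone voice voice; voice stone stone; voice voice stone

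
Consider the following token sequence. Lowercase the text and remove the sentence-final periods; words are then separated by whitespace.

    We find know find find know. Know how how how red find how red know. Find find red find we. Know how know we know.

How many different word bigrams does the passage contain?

16

25 tokens → 24 bigram windows in total.
Repeated bigrams (each contributes count−1 duplicates):
  find find: 2
  find know: 2
  how how: 2
  how red: 2
  know find: 2
  know how: 2
  red find: 2
  we know: 2
8 duplicate windows → 24 − 8 = 16 distinct.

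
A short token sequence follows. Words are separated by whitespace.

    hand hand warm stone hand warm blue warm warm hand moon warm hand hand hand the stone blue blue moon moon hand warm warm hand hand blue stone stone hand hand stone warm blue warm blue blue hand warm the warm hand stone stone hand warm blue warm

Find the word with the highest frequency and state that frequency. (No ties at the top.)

Unigram frequencies (highest first):
  hand: 15
  warm: 13
  blue: 8
  stone: 7
  moon: 3
  the: 2

"hand", 15 times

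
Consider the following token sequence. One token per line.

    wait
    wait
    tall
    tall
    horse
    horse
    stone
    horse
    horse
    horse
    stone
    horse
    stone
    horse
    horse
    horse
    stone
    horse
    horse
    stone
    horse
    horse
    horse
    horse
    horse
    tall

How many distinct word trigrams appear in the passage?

26 tokens → 24 trigram windows in total.
Repeated trigrams (each contributes count−1 duplicates):
  horse horse horse: 5
  horse stone horse: 5
  horse horse stone: 4
  stone horse horse: 4
14 duplicate windows → 24 − 14 = 10 distinct.

10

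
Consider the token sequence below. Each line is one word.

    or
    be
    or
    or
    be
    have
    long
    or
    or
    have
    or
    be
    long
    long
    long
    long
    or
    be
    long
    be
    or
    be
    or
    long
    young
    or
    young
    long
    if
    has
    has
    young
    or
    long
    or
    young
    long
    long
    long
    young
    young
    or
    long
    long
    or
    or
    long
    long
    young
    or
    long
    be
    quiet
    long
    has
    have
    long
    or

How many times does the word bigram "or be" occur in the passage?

5

Scanning the 57 overlapping bigram windows for "or be":
  position 1–2: or be
  position 4–5: or be
  position 11–12: or be
  position 17–18: or be
  position 21–22: or be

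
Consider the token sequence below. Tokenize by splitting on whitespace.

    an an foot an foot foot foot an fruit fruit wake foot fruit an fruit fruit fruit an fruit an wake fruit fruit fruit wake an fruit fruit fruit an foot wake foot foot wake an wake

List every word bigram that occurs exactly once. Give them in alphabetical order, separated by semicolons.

Bigram counts meeting the condition (exactly once):
  an an: 1
  foot fruit: 1
  wake fruit: 1

an an; foot fruit; wake fruit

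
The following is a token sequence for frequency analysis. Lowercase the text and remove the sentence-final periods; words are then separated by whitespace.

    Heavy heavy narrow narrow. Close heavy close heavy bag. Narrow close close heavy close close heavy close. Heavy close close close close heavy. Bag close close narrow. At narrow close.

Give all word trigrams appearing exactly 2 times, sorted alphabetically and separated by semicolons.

close close close; close heavy bag; heavy close close; heavy close heavy

Trigram counts meeting the condition (exactly 2 times):
  close close close: 2
  close heavy bag: 2
  heavy close close: 2
  heavy close heavy: 2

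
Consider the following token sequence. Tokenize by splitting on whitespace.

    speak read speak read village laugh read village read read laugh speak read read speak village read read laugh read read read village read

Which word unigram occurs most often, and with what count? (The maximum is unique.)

Unigram frequencies (highest first):
  read: 13
  speak: 4
  village: 4
  laugh: 3

"read", 13 times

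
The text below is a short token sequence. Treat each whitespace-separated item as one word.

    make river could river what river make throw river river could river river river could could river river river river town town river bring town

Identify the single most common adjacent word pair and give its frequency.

"river river", 6 times

Bigram frequencies (highest first):
  river river: 6
  river could: 3
  could river: 3
  make river: 1
  river what: 1
  what river: 1
  … (9 more, each ≤ 1)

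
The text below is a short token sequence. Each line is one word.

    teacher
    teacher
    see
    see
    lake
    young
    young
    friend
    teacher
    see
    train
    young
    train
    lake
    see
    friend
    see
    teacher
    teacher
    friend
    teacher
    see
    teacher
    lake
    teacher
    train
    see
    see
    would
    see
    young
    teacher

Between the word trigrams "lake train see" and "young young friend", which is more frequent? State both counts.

"lake train see": 0 occurrences
"young young friend": 1 occurrence

"young young friend" (1 vs 0)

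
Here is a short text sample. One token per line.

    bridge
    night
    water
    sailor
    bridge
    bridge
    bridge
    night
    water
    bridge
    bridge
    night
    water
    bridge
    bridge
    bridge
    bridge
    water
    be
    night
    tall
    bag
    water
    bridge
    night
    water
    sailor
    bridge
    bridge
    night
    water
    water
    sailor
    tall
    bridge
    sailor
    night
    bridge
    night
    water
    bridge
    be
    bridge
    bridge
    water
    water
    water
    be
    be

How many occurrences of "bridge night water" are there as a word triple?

6

Scanning the 47 overlapping trigram windows for "bridge night water":
  position 1–3: bridge night water
  position 7–9: bridge night water
  position 11–13: bridge night water
  position 24–26: bridge night water
  position 29–31: bridge night water
  position 38–40: bridge night water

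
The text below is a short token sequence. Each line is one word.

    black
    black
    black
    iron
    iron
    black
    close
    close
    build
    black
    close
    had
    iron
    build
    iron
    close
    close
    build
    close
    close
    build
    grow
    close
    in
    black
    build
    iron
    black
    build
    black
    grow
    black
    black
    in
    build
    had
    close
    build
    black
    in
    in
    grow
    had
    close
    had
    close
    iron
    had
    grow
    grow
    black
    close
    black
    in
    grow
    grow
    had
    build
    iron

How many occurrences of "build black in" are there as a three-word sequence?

1

Scanning the 57 overlapping trigram windows for "build black in":
  position 38–40: build black in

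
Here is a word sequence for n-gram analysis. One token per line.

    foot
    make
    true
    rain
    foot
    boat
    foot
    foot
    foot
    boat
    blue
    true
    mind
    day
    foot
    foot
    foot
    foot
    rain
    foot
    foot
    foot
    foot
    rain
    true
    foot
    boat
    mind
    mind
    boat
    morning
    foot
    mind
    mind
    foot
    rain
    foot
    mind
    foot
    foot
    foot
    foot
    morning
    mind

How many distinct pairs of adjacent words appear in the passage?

44 tokens → 43 bigram windows in total.
Repeated bigrams (each contributes count−1 duplicates):
  foot foot: 11
  foot boat: 3
  foot rain: 3
  rain foot: 3
  foot mind: 2
  mind foot: 2
  mind mind: 2
19 duplicate windows → 43 − 19 = 24 distinct.

24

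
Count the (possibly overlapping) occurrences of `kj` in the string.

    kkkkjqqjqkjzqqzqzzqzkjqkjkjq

Sliding a length-2 window over the 28 characters (27 positions):
  position 4–5: kj
  position 10–11: kj
  position 21–22: kj
  position 24–25: kj
  position 26–27: kj

5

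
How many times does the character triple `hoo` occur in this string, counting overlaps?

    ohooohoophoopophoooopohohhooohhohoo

6

Sliding a length-3 window over the 35 characters (33 positions):
  position 2–4: hoo
  position 6–8: hoo
  position 10–12: hoo
  position 16–18: hoo
  position 26–28: hoo
  position 33–35: hoo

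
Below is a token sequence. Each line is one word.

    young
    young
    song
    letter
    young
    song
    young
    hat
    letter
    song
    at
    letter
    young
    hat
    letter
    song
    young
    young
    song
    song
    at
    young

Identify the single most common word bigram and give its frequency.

Bigram frequencies (highest first):
  young song: 3
  young young: 2
  letter young: 2
  song young: 2
  young hat: 2
  hat letter: 2
  … (6 more, each ≤ 2)

"young song", 3 times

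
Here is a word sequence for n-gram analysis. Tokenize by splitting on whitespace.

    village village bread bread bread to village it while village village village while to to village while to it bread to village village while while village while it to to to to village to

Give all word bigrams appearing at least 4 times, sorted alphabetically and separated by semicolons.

to to; to village; village village; village while

Bigram counts meeting the condition (at least 4 times):
  to to: 4
  to village: 4
  village village: 4
  village while: 4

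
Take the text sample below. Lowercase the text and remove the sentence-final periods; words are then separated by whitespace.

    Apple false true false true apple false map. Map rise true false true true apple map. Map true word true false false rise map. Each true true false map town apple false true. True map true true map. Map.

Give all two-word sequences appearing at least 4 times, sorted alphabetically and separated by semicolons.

false true; true false; true true

Bigram counts meeting the condition (at least 4 times):
  false true: 4
  true false: 4
  true true: 4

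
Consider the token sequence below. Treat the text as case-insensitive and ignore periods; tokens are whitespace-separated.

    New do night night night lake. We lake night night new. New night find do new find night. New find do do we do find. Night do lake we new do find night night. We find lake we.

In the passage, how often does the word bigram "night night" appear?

4

Scanning the 37 overlapping bigram windows for "night night":
  position 3–4: night night
  position 4–5: night night
  position 9–10: night night
  position 33–34: night night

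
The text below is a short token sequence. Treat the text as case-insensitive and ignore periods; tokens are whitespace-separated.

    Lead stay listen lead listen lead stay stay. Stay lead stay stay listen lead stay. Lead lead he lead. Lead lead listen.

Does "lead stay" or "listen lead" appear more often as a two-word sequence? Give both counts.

"lead stay": 4 occurrences
"listen lead": 3 occurrences

"lead stay" (4 vs 3)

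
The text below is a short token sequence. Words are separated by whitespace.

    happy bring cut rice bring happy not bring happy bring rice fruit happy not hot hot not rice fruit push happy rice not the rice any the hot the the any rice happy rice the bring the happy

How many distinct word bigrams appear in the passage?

32

38 tokens → 37 bigram windows in total.
Repeated bigrams (each contributes count−1 duplicates):
  bring happy: 2
  happy bring: 2
  happy not: 2
  happy rice: 2
  rice fruit: 2
5 duplicate windows → 37 − 5 = 32 distinct.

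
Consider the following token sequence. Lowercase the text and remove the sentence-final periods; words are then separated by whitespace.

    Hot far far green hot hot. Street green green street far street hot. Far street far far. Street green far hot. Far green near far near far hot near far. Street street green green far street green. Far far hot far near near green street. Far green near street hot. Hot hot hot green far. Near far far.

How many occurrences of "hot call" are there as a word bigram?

Scanning the 57 overlapping bigram windows for "hot call":
  (none found)

0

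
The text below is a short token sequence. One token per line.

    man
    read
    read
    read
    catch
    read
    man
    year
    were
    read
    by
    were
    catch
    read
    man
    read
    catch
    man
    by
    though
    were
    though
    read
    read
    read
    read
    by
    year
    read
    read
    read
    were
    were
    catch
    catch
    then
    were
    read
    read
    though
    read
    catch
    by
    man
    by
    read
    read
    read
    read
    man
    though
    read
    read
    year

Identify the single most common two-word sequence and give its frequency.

"read read", 12 times

Bigram frequencies (highest first):
  read read: 12
  read catch: 3
  read man: 3
  though read: 3
  man read: 2
  catch read: 2
  … (24 more, each ≤ 2)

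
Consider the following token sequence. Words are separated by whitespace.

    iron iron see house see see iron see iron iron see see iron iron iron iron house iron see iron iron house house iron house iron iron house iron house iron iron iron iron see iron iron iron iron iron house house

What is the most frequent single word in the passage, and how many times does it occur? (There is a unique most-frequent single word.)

Unigram frequencies (highest first):
  iron: 25
  house: 9
  see: 8

"iron", 25 times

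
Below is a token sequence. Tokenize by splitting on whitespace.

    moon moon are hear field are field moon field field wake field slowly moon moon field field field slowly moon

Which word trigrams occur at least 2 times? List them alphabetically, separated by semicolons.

Trigram counts meeting the condition (at least 2 times):
  field slowly moon: 2
  moon field field: 2

field slowly moon; moon field field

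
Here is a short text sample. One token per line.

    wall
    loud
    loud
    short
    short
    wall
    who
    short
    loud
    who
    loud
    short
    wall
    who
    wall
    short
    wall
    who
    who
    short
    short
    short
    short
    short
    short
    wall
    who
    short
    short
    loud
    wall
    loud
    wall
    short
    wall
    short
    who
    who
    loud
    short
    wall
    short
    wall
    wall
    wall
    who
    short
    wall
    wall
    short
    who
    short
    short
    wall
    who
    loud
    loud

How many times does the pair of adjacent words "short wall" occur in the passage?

9

Scanning the 56 overlapping bigram windows for "short wall":
  position 5–6: short wall
  position 12–13: short wall
  position 16–17: short wall
  position 25–26: short wall
  position 34–35: short wall
  position 40–41: short wall
  position 42–43: short wall
  position 47–48: short wall
  position 53–54: short wall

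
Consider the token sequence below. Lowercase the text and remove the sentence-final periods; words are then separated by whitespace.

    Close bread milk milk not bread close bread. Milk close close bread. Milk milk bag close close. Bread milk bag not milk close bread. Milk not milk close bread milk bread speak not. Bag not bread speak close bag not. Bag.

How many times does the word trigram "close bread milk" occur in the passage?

6

Scanning the 39 overlapping trigram windows for "close bread milk":
  position 1–3: close bread milk
  position 7–9: close bread milk
  position 11–13: close bread milk
  position 17–19: close bread milk
  position 23–25: close bread milk
  position 28–30: close bread milk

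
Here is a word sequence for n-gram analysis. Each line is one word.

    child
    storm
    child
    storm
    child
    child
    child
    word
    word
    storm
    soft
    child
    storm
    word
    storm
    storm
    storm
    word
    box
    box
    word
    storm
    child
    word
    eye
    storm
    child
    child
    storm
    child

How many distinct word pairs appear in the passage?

30 tokens → 29 bigram windows in total.
Repeated bigrams (each contributes count−1 duplicates):
  storm child: 5
  child storm: 4
  child child: 3
  word storm: 3
  child word: 2
  storm storm: 2
  storm word: 2
14 duplicate windows → 29 − 14 = 15 distinct.

15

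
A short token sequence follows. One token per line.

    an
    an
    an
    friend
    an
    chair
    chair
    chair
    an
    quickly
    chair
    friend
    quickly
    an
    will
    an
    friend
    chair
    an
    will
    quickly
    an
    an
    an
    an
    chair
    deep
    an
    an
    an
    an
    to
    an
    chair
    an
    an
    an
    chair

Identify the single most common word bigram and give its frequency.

Bigram frequencies (highest first):
  an an: 10
  an chair: 4
  chair an: 3
  an friend: 2
  chair chair: 2
  quickly an: 2
  … (13 more, each ≤ 2)

"an an", 10 times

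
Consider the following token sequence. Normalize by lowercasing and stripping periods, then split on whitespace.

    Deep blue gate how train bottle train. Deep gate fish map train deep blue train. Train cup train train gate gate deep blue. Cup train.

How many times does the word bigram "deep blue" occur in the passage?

3

Scanning the 24 overlapping bigram windows for "deep blue":
  position 1–2: deep blue
  position 13–14: deep blue
  position 22–23: deep blue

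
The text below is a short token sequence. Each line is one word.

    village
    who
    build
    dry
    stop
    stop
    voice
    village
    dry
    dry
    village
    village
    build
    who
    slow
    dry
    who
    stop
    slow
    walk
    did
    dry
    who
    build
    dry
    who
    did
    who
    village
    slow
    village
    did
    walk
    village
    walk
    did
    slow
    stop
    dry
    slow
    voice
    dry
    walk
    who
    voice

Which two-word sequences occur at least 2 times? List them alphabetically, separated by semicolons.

Bigram counts meeting the condition (at least 2 times):
  build dry: 2
  dry who: 3
  walk did: 2
  who build: 2

build dry; dry who; walk did; who build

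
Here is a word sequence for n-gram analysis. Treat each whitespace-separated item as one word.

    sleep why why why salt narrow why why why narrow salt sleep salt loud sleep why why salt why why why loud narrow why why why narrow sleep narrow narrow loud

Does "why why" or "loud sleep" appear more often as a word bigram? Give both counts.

"why why" (9 vs 1)

"why why": 9 occurrences
"loud sleep": 1 occurrence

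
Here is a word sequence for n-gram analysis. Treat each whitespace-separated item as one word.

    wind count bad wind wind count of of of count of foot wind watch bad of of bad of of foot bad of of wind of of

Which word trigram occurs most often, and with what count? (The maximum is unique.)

"bad of of", 3 times

Trigram frequencies (highest first):
  bad of of: 3
  wind count bad: 1
  count bad wind: 1
  bad wind wind: 1
  wind wind count: 1
  wind count of: 1
  … (17 more, each ≤ 1)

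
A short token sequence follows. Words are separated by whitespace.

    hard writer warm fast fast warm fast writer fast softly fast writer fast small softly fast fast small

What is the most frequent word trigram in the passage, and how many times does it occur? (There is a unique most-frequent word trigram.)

"fast writer fast", 2 times

Trigram frequencies (highest first):
  fast writer fast: 2
  hard writer warm: 1
  writer warm fast: 1
  warm fast fast: 1
  fast fast warm: 1
  fast warm fast: 1
  … (9 more, each ≤ 1)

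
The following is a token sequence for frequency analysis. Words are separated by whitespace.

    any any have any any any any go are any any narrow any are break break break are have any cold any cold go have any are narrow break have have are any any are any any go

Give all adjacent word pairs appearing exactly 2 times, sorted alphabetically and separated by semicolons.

Bigram counts meeting the condition (exactly 2 times):
  any cold: 2
  any go: 2
  break break: 2

any cold; any go; break break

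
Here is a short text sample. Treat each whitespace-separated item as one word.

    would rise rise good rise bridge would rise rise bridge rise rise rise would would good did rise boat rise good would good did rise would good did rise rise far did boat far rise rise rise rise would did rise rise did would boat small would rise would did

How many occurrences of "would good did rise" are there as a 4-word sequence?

3

Scanning the 47 overlapping 4-gram windows for "would good did rise":
  position 15–18: would good did rise
  position 22–25: would good did rise
  position 26–29: would good did rise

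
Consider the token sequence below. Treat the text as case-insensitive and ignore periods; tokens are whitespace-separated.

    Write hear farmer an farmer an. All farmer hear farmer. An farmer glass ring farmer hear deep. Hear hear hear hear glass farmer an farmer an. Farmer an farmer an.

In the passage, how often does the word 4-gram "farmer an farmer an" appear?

Scanning the 27 overlapping 4-gram windows for "farmer an farmer an":
  position 3–6: farmer an farmer an
  position 23–26: farmer an farmer an
  position 25–28: farmer an farmer an
  position 27–30: farmer an farmer an

4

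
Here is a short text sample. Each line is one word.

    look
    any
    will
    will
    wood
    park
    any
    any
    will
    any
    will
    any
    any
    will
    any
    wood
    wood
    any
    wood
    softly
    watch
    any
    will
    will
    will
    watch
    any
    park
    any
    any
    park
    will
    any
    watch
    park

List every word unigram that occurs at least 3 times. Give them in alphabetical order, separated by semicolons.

Unigram counts meeting the condition (at least 3 times):
  any: 13
  park: 4
  watch: 3
  will: 9
  wood: 4

any; park; watch; will; wood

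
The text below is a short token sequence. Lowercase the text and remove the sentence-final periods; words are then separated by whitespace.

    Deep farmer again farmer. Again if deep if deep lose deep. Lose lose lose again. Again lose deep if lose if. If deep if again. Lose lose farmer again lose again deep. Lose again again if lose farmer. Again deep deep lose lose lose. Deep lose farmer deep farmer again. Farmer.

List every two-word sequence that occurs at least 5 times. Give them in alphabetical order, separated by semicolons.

Bigram counts meeting the condition (at least 5 times):
  deep lose: 5
  farmer again: 5
  lose lose: 5

deep lose; farmer again; lose lose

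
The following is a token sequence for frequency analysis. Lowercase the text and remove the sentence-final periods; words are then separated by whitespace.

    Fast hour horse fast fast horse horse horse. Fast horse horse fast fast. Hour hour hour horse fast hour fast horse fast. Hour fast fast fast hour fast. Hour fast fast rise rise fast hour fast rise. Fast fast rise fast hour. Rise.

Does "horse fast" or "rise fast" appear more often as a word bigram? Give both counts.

"horse fast": 5 occurrences
"rise fast": 3 occurrences

"horse fast" (5 vs 3)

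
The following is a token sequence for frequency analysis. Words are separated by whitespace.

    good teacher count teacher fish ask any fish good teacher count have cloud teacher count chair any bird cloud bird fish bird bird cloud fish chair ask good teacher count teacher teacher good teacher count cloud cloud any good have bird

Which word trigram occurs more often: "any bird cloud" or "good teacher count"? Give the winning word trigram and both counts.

"any bird cloud": 1 occurrence
"good teacher count": 4 occurrences

"good teacher count" (4 vs 1)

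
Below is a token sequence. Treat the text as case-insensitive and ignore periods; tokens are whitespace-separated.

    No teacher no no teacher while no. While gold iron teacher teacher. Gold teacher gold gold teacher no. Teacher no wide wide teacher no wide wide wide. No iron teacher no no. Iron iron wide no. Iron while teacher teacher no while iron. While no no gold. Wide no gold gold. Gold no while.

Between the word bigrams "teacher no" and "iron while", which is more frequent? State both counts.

"teacher no": 6 occurrences
"iron while": 2 occurrences

"teacher no" (6 vs 2)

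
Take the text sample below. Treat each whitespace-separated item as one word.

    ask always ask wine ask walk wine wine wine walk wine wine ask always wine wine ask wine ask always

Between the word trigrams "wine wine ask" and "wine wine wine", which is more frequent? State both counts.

"wine wine ask" (2 vs 1)

"wine wine ask": 2 occurrences
"wine wine wine": 1 occurrence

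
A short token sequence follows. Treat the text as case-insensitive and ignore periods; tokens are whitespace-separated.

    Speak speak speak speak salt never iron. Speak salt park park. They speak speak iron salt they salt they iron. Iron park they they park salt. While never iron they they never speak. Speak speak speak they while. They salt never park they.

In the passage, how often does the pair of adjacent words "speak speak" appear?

Scanning the 42 overlapping bigram windows for "speak speak":
  position 1–2: speak speak
  position 2–3: speak speak
  position 3–4: speak speak
  position 13–14: speak speak
  position 33–34: speak speak
  position 34–35: speak speak
  position 35–36: speak speak

7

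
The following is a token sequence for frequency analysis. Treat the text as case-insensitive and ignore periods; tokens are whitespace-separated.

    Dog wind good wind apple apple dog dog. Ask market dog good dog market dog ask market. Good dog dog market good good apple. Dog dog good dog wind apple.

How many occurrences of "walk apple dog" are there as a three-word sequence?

0

Scanning the 28 overlapping trigram windows for "walk apple dog":
  (none found)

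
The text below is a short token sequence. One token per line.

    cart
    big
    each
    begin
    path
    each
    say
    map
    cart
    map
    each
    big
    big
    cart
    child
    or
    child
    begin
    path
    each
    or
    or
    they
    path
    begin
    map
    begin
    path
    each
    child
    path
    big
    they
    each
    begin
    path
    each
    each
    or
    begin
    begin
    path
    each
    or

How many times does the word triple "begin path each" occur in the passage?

5

Scanning the 42 overlapping trigram windows for "begin path each":
  position 4–6: begin path each
  position 18–20: begin path each
  position 27–29: begin path each
  position 35–37: begin path each
  position 41–43: begin path each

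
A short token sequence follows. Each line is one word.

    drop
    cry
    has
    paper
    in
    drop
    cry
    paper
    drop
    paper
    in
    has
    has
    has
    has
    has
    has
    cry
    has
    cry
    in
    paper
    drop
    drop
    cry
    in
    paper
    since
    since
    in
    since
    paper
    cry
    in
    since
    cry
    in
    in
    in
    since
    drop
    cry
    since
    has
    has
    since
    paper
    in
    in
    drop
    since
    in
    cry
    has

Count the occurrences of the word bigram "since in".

2

Scanning the 53 overlapping bigram windows for "since in":
  position 29–30: since in
  position 51–52: since in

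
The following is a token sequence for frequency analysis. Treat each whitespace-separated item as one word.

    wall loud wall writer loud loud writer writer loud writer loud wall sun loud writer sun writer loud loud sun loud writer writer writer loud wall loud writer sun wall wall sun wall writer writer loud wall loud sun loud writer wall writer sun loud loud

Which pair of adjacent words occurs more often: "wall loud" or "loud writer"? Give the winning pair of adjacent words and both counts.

"wall loud": 3 occurrences
"loud writer": 6 occurrences

"loud writer" (6 vs 3)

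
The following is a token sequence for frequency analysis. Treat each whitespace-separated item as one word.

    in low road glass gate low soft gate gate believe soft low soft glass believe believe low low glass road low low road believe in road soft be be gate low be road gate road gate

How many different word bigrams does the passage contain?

36 tokens → 35 bigram windows in total.
Repeated bigrams (each contributes count−1 duplicates):
  gate low: 2
  low low: 2
  low road: 2
  low soft: 2
  road gate: 2
5 duplicate windows → 35 − 5 = 30 distinct.

30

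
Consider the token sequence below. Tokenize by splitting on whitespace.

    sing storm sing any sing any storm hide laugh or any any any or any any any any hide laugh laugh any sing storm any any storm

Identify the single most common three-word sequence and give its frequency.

Trigram frequencies (highest first):
  any any any: 3
  or any any: 2
  sing storm sing: 1
  storm sing any: 1
  sing any sing: 1
  any sing any: 1
  … (16 more, each ≤ 1)

"any any any", 3 times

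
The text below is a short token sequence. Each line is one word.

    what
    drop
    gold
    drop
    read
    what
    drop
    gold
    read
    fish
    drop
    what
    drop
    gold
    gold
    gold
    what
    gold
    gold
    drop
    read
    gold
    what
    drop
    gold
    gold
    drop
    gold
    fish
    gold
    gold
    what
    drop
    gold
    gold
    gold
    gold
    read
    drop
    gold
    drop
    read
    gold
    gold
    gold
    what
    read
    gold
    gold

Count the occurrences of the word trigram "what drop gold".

Scanning the 47 overlapping trigram windows for "what drop gold":
  position 1–3: what drop gold
  position 6–8: what drop gold
  position 12–14: what drop gold
  position 23–25: what drop gold
  position 32–34: what drop gold

5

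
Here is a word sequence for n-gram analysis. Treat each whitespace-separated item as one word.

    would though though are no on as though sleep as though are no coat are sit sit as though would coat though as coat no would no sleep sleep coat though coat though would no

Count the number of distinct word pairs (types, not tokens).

35 tokens → 34 bigram windows in total.
Repeated bigrams (each contributes count−1 duplicates):
  as though: 3
  coat though: 3
  are no: 2
  though are: 2
  though would: 2
  would no: 2
8 duplicate windows → 34 − 8 = 26 distinct.

26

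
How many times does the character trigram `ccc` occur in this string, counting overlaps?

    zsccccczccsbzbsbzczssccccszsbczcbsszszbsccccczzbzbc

8

Sliding a length-3 window over the 51 characters (49 positions):
  position 3–5: ccc
  position 4–6: ccc
  position 5–7: ccc
  position 22–24: ccc
  position 23–25: ccc
  position 41–43: ccc
  position 42–44: ccc
  position 43–45: ccc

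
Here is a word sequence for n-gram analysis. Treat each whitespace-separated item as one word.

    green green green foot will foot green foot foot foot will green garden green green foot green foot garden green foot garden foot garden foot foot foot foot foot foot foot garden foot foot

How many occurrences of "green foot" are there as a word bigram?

5

Scanning the 33 overlapping bigram windows for "green foot":
  position 3–4: green foot
  position 7–8: green foot
  position 15–16: green foot
  position 17–18: green foot
  position 20–21: green foot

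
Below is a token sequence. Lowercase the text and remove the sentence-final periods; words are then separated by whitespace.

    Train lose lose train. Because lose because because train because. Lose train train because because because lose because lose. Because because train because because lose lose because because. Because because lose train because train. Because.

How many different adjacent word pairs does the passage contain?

9

35 tokens → 34 bigram windows in total.
Repeated bigrams (each contributes count−1 duplicates):
  because because: 8
  because lose: 6
  train because: 6
  lose because: 4
  because train: 3
  lose train: 3
  lose lose: 2
25 duplicate windows → 34 − 25 = 9 distinct.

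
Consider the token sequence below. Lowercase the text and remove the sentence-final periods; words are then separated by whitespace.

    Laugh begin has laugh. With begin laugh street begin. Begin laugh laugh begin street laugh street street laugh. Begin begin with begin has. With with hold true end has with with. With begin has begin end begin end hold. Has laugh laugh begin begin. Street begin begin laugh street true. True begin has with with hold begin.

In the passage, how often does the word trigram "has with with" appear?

Scanning the 55 overlapping trigram windows for "has with with":
  position 23–25: has with with
  position 29–31: has with with
  position 53–55: has with with

3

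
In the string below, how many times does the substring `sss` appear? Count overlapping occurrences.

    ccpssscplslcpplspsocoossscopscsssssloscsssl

Sliding a length-3 window over the 43 characters (41 positions):
  position 4–6: sss
  position 23–25: sss
  position 31–33: sss
  position 32–34: sss
  position 33–35: sss
  position 40–42: sss

6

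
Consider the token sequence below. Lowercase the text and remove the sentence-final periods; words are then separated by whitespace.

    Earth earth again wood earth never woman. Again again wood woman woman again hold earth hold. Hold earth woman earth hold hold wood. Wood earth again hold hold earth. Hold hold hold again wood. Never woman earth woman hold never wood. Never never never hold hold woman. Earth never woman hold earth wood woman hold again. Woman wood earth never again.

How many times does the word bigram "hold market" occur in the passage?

Scanning the 60 overlapping bigram windows for "hold market":
  (none found)

0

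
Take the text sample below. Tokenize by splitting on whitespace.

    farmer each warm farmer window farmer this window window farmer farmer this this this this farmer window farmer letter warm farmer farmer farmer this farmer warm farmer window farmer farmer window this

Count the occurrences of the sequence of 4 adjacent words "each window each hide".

Scanning the 29 overlapping 4-gram windows for "each window each hide":
  (none found)

0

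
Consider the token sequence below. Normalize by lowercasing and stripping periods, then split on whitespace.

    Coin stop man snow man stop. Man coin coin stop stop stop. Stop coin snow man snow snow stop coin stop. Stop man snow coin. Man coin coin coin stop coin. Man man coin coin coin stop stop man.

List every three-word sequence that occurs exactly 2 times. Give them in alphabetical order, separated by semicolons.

Trigram counts meeting the condition (exactly 2 times):
  coin coin coin: 2
  stop man snow: 2
  stop stop man: 2
  stop stop stop: 2

coin coin coin; stop man snow; stop stop man; stop stop stop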